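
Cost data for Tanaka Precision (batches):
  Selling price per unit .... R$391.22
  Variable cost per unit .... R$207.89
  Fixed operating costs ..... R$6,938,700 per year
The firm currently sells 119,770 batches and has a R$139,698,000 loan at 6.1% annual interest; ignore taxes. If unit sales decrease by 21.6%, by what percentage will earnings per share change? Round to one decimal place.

-73.0%

Total contribution margin = 119,770 × R$183.33 = R$21,957,434.10.
EBIT = R$21,957,434.10 − R$6,938,700 = R$15,018,734.10.
After interest of R$8,521,578.00, pre-tax earnings = R$6,497,156.10.
Degree of combined leverage = contribution ÷ (EBIT − I) = R$21,957,434.10 ÷ R$6,497,156.10 = 3.3795.
%ΔEPS = DCL × %ΔSales = 3.3795 × -21.6% = -73.0%.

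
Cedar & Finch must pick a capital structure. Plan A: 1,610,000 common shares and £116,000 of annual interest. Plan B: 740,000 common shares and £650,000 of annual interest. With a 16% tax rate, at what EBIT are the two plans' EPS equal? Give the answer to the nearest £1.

£1,104,207

Set EPS_A = EPS_B: (EBIT − £116,000)(1 − 0.16) ÷ 1,610,000 = (EBIT − £650,000)(1 − 0.16) ÷ 740,000.
The (1 − t) factor cancels: (EBIT − 116,000) × 740,000 = (EBIT − 650,000) × 1,610,000.
EBIT × (1,610,000 − 740,000) = 650,000 × 1,610,000 − 116,000 × 740,000 = 960,660,000,000, so EBIT = 960,660,000,000 ÷ 870,000 = 1,104,206.90.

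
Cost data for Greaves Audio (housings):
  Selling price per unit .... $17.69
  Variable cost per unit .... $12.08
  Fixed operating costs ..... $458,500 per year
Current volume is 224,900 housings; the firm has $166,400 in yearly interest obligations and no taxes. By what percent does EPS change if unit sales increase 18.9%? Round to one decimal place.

Contribution at this volume is 224,900 × $5.61 = $1,261,689.00.
EBIT = $1,261,689.00 − $458,500 = $803,189.00.
After interest of $166,400.00, pre-tax earnings = $636,789.00.
DCL = total CM / (EBIT − I) = $1,261,689.00 / $636,789.00 = 1.9813.
%ΔEPS = DCL × %ΔSales = 1.9813 × +18.9% = +37.4%.

+37.4%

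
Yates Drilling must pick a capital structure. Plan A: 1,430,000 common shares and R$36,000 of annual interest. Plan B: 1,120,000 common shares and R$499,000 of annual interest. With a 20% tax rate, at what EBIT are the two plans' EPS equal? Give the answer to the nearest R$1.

At indifference, (EBIT − 36,000)(1 − t)/1,430,000 = (EBIT − 499,000)(1 − t)/1,120,000.
The (1 − t) factor cancels: (EBIT − 36,000) × 1,120,000 = (EBIT − 499,000) × 1,430,000.
Solving, EBIT = (499,000·1,430,000 − 36,000·1,120,000) / (1,430,000 − 1,120,000) = 673,250,000,000 / 310,000 = 2,171,774.19.

R$2,171,774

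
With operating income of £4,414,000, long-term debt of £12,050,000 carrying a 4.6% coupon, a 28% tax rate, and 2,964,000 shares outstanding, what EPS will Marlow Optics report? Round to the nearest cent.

Interest = £554,300.00, so EBT = £4,414,000 − £554,300.00 = £3,859,700.00.
After tax at 28%: net income = £3,859,700.00 × 0.72 = £2,778,984.00.
EPS = £2,778,984.00 ÷ 2,964,000 = £0.94.

£0.94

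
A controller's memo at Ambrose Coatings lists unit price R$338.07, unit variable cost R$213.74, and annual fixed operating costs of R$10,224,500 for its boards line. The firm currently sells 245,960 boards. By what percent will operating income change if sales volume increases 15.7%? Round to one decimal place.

+23.6%

Contribution at this volume is 245,960 × R$124.33 = R$30,580,206.80.
EBIT = R$30,580,206.80 − R$10,224,500 = R$20,355,706.80.
So DOL = total CM / EBIT = R$30,580,206.80 / R$20,355,706.80 = 1.5023.
So EBIT moves 1.5023 × (+15.7%) = +23.6%.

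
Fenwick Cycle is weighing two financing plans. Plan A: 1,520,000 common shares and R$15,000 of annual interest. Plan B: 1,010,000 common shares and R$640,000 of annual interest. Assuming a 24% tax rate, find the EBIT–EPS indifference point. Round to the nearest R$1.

Set EPS_A = EPS_B: (EBIT − R$15,000)(1 − 0.24) ÷ 1,520,000 = (EBIT − R$640,000)(1 − 0.24) ÷ 1,010,000.
The (1 − t) factor cancels: (EBIT − 15,000) × 1,010,000 = (EBIT − 640,000) × 1,520,000.
EBIT × (1,520,000 − 1,010,000) = 640,000 × 1,520,000 − 15,000 × 1,010,000 = 957,650,000,000, so EBIT = 957,650,000,000 ÷ 510,000 = 1,877,745.10.

R$1,877,745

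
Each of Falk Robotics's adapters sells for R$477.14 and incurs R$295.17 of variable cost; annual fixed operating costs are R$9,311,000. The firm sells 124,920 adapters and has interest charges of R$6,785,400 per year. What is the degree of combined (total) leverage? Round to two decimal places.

At 124,920 units, contribution = 124,920 × R$181.97 = R$22,731,692.40.
Operating income = contribution − fixed costs = R$22,731,692.40 − R$9,311,000 = R$13,420,692.40. Interest = R$6,785,400.00, so EBIT − I = R$6,635,292.40.
Degree of total leverage = total CM / (EBIT − interest) = R$22,731,692.40 / R$6,635,292.40 = 3.4259.

3.43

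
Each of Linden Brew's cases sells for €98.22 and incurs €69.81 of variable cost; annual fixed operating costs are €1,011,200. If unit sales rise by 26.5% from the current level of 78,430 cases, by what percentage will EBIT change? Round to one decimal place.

At 78,430 units, contribution = 78,430 × €28.41 = €2,228,196.30.
Operating income = contribution − fixed costs = €2,228,196.30 − €1,011,200 = €1,216,996.30.
Degree of operating leverage = €2,228,196.30 / €1,216,996.30 = 1.8309.
Operating income changes by 1.8309 × +26.5% = +48.5%.

+48.5%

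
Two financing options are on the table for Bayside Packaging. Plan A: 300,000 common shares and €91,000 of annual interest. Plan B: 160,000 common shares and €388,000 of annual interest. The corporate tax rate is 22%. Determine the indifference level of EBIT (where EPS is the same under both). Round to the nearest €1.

€727,429

Set EPS_A = EPS_B: (EBIT − €91,000)(1 − 0.22) ÷ 300,000 = (EBIT − €388,000)(1 − 0.22) ÷ 160,000.
Cancelling (1 − t) and cross-multiplying: 160,000·(EBIT − 91,000) = 300,000·(EBIT − 388,000).
Solving, EBIT = (388,000·300,000 − 91,000·160,000) / (300,000 − 160,000) = 101,840,000,000 / 140,000 = 727,428.57.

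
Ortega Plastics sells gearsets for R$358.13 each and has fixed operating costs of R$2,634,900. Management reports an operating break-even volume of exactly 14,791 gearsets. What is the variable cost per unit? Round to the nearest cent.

R$179.99

Contribution per unit must be FC / Q = R$2,634,900 / 14,791 = R$178.1421.
Variable cost per unit = R$358.13 − R$178.1421 = R$179.99.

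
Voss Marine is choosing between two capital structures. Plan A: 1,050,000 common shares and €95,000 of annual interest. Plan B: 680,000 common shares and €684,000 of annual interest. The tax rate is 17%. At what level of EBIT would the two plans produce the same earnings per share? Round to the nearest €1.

Set EPS_A = EPS_B: (EBIT − €95,000)(1 − 0.17) ÷ 1,050,000 = (EBIT − €684,000)(1 − 0.17) ÷ 680,000.
The (1 − t) factor cancels: (EBIT − 95,000) × 680,000 = (EBIT − 684,000) × 1,050,000.
EBIT × (1,050,000 − 680,000) = 684,000 × 1,050,000 − 95,000 × 680,000 = 653,600,000,000, so EBIT = 653,600,000,000 ÷ 370,000 = 1,766,486.49.

€1,766,486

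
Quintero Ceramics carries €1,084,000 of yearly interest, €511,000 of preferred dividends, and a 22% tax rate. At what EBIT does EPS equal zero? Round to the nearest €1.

Grossing the preferred dividend up to pre-tax terms: €511,000 / (1 − 0.22) = €655,128.21.
EPS = 0 when EBIT covers interest plus the pre-tax preferred burden: €1,084,000 + €655,128.21 = €1,739,128.21.

€1,739,128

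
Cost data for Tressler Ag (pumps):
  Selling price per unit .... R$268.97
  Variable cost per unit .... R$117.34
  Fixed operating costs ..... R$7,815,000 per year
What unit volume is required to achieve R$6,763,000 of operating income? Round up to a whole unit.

Unit CM = price − variable cost = R$268.97 − R$117.34 = R$151.63.
Required volume = (fixed costs + target profit) ÷ CM = (R$7,815,000 + R$6,763,000) ÷ R$151.63 = 96,141.92, so 96,142 pumps.

96,142 pumps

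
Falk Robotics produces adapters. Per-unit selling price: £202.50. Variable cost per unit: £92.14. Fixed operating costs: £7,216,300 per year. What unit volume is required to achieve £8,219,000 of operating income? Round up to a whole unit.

Contribution margin per unit = £202.50 − £92.14 = £110.36.
Units = (FC + target) / CM = (£7,216,300 + £8,219,000) / £110.36 = 139,863.18, so 139,864 adapters.

139,864 adapters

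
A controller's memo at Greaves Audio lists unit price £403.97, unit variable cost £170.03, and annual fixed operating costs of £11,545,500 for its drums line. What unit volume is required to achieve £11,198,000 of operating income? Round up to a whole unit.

97,220 drums

Each unit contributes £403.97 − £170.03 = £233.94.
Required volume = (fixed costs + target profit) ÷ CM = (£11,545,500 + £11,198,000) ÷ £233.94 = 97,219.37, so 97,220 drums.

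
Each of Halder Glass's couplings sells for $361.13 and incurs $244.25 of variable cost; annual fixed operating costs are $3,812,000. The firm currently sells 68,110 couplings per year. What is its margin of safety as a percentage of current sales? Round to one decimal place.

Unit CM = price − variable cost = $361.13 − $244.25 = $116.88. Break-even units = $3,812,000 ÷ $116.88 = 32,614.65; break-even revenue = 32,614.65 × $361.13 = $11,778,127.65.
Current sales = 68,110 × $361.13 = $24,596,564.30.
Margin of safety = ($24,596,564.30 − $11,778,127.65) ÷ $24,596,564.30 = 52.1%.

52.1%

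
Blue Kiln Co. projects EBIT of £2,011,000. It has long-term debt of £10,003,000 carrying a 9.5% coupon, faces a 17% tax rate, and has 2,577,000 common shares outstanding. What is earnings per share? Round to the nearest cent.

Interest = £950,285.00, so EBT = £2,011,000 − £950,285.00 = £1,060,715.00.
After tax at 17%: net income = £1,060,715.00 × 0.83 = £880,393.45.
Per share: £880,393.45 / 2,577,000 shares = £0.34.

£0.34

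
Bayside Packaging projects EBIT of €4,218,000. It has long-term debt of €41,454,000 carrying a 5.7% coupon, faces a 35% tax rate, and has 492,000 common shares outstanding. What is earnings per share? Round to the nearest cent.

Pre-tax income = €4,218,000 − €2,362,878.00 = €1,855,122.00.
After tax at 35%: net income = €1,855,122.00 × 0.65 = €1,205,829.30.
Per share: €1,205,829.30 / 492,000 shares = €2.45.

€2.45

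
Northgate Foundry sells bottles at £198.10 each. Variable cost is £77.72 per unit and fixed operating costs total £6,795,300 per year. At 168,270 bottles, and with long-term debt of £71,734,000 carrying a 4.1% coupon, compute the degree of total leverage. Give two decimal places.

1.93

Contribution at this volume is 168,270 × £120.38 = £20,256,342.60.
EBIT = £20,256,342.60 − £6,795,300 = £13,461,042.60. Interest = £2,941,094.00, so EBIT − I = £10,519,948.60.
DCL = contribution ÷ (EBIT − I) = £20,256,342.60 ÷ £10,519,948.60 = 1.9255.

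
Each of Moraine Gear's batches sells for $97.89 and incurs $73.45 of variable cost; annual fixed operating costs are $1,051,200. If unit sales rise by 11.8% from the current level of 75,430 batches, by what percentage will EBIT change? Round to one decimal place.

Contribution at this volume is 75,430 × $24.44 = $1,843,509.20.
Subtracting fixed costs: EBIT = $1,843,509.20 − $1,051,200 = $792,309.20.
So DOL = total CM / EBIT = $1,843,509.20 / $792,309.20 = 2.3268.
Operating income changes by 2.3268 × +11.8% = +27.5%.

+27.5%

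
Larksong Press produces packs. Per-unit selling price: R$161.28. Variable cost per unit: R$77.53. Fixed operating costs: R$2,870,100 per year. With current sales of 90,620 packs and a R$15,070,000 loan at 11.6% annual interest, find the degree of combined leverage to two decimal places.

At 90,620 units, contribution = 90,620 × R$83.75 = R$7,589,425.00.
EBIT = R$7,589,425.00 − R$2,870,100 = R$4,719,325.00. Interest = R$1,748,120.00.
DOL = R$7,589,425.00 ÷ R$4,719,325.00 = 1.6082; DFL = R$4,719,325.00 ÷ R$2,971,205.00 = 1.5884.
Combined leverage = 1.6082 × 1.5884 = 2.5545.

2.55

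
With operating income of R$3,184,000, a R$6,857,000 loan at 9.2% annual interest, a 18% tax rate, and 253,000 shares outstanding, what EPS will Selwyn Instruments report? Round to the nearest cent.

Interest = R$630,844.00, so EBT = R$3,184,000 − R$630,844.00 = R$2,553,156.00.
Net income = R$2,553,156.00 × (1 − 0.18) = R$2,093,587.92.
EPS = R$2,093,587.92 ÷ 253,000 = R$8.28.

R$8.28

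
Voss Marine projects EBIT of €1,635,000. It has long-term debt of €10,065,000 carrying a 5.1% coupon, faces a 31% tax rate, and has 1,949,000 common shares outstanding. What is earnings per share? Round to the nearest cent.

€0.40

Pre-tax income = €1,635,000 − €513,315.00 = €1,121,685.00.
After tax at 31%: net income = €1,121,685.00 × 0.69 = €773,962.65.
EPS = €773,962.65 ÷ 1,949,000 = €0.40.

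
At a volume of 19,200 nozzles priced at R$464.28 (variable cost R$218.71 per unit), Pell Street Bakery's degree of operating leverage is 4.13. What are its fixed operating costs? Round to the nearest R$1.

Contribution at this volume is 19,200 × R$245.57 = R$4,714,944.00.
DOL = contribution / EBIT, so EBIT = R$4,714,944.00 / 4.13 = R$1,141,632.93.
And FC = contribution − EBIT = R$4,714,944.00 − R$1,141,632.93 = R$3,573,311.

R$3,573,311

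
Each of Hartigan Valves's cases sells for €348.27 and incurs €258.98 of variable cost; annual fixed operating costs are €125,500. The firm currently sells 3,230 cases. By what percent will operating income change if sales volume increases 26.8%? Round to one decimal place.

At 3,230 units, contribution = 3,230 × €89.29 = €288,406.70.
Subtracting fixed costs: EBIT = €288,406.70 − €125,500 = €162,906.70.
So DOL = total CM / EBIT = €288,406.70 / €162,906.70 = 1.7704.
So EBIT moves 1.7704 × (+26.8%) = +47.4%.

+47.4%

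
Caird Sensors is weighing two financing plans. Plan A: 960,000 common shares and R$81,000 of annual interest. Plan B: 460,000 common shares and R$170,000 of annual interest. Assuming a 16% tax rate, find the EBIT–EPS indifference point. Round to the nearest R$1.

R$251,880

At indifference, (EBIT − 81,000)(1 − t)/960,000 = (EBIT − 170,000)(1 − t)/460,000.
Cancelling (1 − t) and cross-multiplying: 460,000·(EBIT − 81,000) = 960,000·(EBIT − 170,000).
EBIT × (960,000 − 460,000) = 170,000 × 960,000 − 81,000 × 460,000 = 125,940,000,000, so EBIT = 125,940,000,000 ÷ 500,000 = 251,880.00.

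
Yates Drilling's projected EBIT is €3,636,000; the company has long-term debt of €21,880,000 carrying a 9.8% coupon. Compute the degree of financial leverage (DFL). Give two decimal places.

Interest = €2,144,240.00.
Degree of financial leverage = EBIT / (EBIT − interest) = €3,636,000 / €1,491,760.00 = 2.4374.

2.44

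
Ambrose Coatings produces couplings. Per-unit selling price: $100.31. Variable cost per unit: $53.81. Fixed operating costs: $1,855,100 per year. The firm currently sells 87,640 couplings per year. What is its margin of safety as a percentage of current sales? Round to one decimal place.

54.5%

Contribution margin per unit = $100.31 − $53.81 = $46.50. Break-even units = $1,855,100 ÷ $46.50 = 39,894.62; break-even revenue = 39,894.62 × $100.31 = $4,001,829.70.
Actual sales revenue = 87,640 × $100.31 = $8,791,168.40.
Margin of safety = ($8,791,168.40 − $4,001,829.70) ÷ $8,791,168.40 = 54.5%.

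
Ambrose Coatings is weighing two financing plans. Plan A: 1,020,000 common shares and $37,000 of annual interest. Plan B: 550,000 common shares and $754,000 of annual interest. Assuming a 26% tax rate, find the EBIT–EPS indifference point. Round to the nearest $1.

$1,593,043

At indifference, (EBIT − 37,000)(1 − t)/1,020,000 = (EBIT − 754,000)(1 − t)/550,000.
The (1 − t) factor cancels: (EBIT − 37,000) × 550,000 = (EBIT − 754,000) × 1,020,000.
EBIT × (1,020,000 − 550,000) = 754,000 × 1,020,000 − 37,000 × 550,000 = 748,730,000,000, so EBIT = 748,730,000,000 ÷ 470,000 = 1,593,042.55.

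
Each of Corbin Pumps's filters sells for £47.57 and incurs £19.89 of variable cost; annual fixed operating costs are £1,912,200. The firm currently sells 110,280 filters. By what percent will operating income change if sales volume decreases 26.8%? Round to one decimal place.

-71.7%

Total contribution margin = 110,280 × £27.68 = £3,052,550.40.
Operating income = contribution − fixed costs = £3,052,550.40 − £1,912,200 = £1,140,350.40.
So DOL = total CM / EBIT = £3,052,550.40 / £1,140,350.40 = 2.6769.
So EBIT moves 2.6769 × (-26.8%) = -71.7%.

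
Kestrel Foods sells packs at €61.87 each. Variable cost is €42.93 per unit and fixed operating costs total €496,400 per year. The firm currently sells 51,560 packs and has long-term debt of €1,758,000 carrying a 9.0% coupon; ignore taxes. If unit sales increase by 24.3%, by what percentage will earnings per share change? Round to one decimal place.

+73.7%

Contribution at this volume is 51,560 × €18.94 = €976,546.40.
Subtracting fixed costs: EBIT = €976,546.40 − €496,400 = €480,146.40.
Interest = €158,220.00, so EBIT − I = €321,926.40.
DCL = total CM / (EBIT − I) = €976,546.40 / €321,926.40 = 3.0334.
%ΔEPS = DCL × %ΔSales = 3.0334 × +24.3% = +73.7%.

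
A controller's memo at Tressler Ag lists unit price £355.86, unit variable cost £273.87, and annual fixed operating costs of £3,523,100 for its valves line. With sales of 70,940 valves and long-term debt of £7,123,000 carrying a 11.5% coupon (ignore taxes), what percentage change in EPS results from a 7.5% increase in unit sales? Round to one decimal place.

+29.6%

Contribution at this volume is 70,940 × £81.99 = £5,816,370.60.
EBIT = £5,816,370.60 − £3,523,100 = £2,293,270.60.
Interest = £819,145.00, so EBIT − I = £1,474,125.60.
Degree of combined leverage = contribution ÷ (EBIT − I) = £5,816,370.60 ÷ £1,474,125.60 = 3.9456.
%ΔEPS = DCL × %ΔSales = 3.9456 × +7.5% = +29.6%.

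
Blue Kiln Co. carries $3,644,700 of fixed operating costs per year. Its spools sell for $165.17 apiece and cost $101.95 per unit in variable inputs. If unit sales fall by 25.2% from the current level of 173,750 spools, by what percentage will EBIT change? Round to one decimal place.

Total contribution margin = 173,750 × $63.22 = $10,984,475.00.
Operating income = contribution − fixed costs = $10,984,475.00 − $3,644,700 = $7,339,775.00.
DOL = contribution ÷ EBIT = $10,984,475.00 ÷ $7,339,775.00 = 1.4966.
%ΔEBIT = DOL × %ΔSales = 1.4966 × -25.2% = -37.7%.

-37.7%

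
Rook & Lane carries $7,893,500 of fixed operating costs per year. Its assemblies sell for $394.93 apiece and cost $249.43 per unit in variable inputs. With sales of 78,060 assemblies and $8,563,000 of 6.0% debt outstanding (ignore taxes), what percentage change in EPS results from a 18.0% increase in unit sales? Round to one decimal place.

+69.3%

Total contribution margin = 78,060 × $145.50 = $11,357,730.00.
Subtracting fixed costs: EBIT = $11,357,730.00 − $7,893,500 = $3,464,230.00.
Interest = $513,780.00, so EBIT − I = $2,950,450.00.
DCL = total CM / (EBIT − I) = $11,357,730.00 / $2,950,450.00 = 3.8495.
%ΔEPS = DCL × %ΔSales = 3.8495 × +18.0% = +69.3%.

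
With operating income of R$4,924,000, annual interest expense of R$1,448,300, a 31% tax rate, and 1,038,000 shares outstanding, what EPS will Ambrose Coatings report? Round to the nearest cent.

Pre-tax income = R$4,924,000 − R$1,448,300.00 = R$3,475,700.00.
After tax at 31%: net income = R$3,475,700.00 × 0.69 = R$2,398,233.00.
Per share: R$2,398,233.00 / 1,038,000 shares = R$2.31.

R$2.31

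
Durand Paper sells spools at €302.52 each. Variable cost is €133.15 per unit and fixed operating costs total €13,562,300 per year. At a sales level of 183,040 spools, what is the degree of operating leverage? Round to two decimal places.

Contribution at this volume is 183,040 × €169.37 = €31,001,484.80.
EBIT = €31,001,484.80 − €13,562,300 = €17,439,184.80.
Degree of operating leverage = €31,001,484.80 / €17,439,184.80 = 1.7777.

1.78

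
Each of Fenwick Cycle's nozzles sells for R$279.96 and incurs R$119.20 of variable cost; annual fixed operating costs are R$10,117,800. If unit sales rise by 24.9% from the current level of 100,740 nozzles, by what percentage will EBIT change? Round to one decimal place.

Total contribution margin = 100,740 × R$160.76 = R$16,194,962.40.
EBIT = R$16,194,962.40 − R$10,117,800 = R$6,077,162.40.
DOL = contribution ÷ EBIT = R$16,194,962.40 ÷ R$6,077,162.40 = 2.6649.
Operating income changes by 2.6649 × +24.9% = +66.4%.

+66.4%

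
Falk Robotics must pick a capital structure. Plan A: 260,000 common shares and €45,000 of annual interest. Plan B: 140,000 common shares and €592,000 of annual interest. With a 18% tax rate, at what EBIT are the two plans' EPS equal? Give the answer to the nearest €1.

€1,230,167

Set EPS_A = EPS_B: (EBIT − €45,000)(1 − 0.18) ÷ 260,000 = (EBIT − €592,000)(1 − 0.18) ÷ 140,000.
Cancelling (1 − t) and cross-multiplying: 140,000·(EBIT − 45,000) = 260,000·(EBIT − 592,000).
EBIT × (260,000 − 140,000) = 592,000 × 260,000 − 45,000 × 140,000 = 147,620,000,000, so EBIT = 147,620,000,000 ÷ 120,000 = 1,230,166.67.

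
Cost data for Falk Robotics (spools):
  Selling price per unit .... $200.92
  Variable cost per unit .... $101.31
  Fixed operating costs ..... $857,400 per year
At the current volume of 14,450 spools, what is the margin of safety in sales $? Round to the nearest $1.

Unit CM = price − variable cost = $200.92 − $101.31 = $99.61. Break-even units = $857,400 ÷ $99.61 = 8,607.57; break-even revenue = 8,607.57 × $200.92 = $1,729,432.87.
Actual sales revenue = 14,450 × $200.92 = $2,903,294.00.
Margin of safety = $2,903,294.00 − $1,729,432.87 = $1,173,861.

$1,173,861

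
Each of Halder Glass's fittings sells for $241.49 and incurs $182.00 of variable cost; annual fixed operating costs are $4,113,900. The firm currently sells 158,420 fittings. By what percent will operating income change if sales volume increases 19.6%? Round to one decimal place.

+34.8%

At 158,420 units, contribution = 158,420 × $59.49 = $9,424,405.80.
EBIT = $9,424,405.80 − $4,113,900 = $5,310,505.80.
Degree of operating leverage = $9,424,405.80 / $5,310,505.80 = 1.7747.
%ΔEBIT = DOL × %ΔSales = 1.7747 × +19.6% = +34.8%.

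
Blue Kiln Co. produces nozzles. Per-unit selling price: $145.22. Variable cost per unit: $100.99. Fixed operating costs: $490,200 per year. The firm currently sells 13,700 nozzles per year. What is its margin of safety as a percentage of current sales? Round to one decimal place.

Each unit contributes $145.22 − $100.99 = $44.23. Break-even units = $490,200 ÷ $44.23 = 11,082.98; break-even revenue = 11,082.98 × $145.22 = $1,609,469.68.
Current sales = 13,700 × $145.22 = $1,989,514.00.
Margin of safety = ($1,989,514.00 − $1,609,469.68) ÷ $1,989,514.00 = 19.1%.

19.1%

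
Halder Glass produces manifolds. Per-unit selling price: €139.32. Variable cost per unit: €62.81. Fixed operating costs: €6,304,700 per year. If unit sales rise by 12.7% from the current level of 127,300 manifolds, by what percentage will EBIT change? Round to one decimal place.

+36.0%

Total contribution margin = 127,300 × €76.51 = €9,739,723.00.
Subtracting fixed costs: EBIT = €9,739,723.00 − €6,304,700 = €3,435,023.00.
Degree of operating leverage = €9,739,723.00 / €3,435,023.00 = 2.8354.
%ΔEBIT = DOL × %ΔSales = 2.8354 × +12.7% = +36.0%.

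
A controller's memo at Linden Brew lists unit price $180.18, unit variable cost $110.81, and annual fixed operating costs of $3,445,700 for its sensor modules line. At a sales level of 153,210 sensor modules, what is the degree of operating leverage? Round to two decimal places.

Contribution at this volume is 153,210 × $69.37 = $10,628,177.70.
Subtracting fixed costs: EBIT = $10,628,177.70 − $3,445,700 = $7,182,477.70.
DOL = contribution ÷ EBIT = $10,628,177.70 ÷ $7,182,477.70 = 1.4797.

1.48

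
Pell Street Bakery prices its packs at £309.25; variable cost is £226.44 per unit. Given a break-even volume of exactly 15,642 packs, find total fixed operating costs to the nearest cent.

Each unit contributes £309.25 − £226.44 = £82.81.
Fixed costs = break-even units × CM = 15,642 × £82.81 = £1,295,314.02.

£1,295,314.02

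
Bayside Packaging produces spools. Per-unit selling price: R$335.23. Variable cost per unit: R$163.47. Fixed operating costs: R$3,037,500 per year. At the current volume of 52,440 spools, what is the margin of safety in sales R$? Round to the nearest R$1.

R$11,651,066

Unit CM = price − variable cost = R$335.23 − R$163.47 = R$171.76. Break-even units = R$3,037,500 ÷ R$171.76 = 17,684.56; break-even revenue = 17,684.56 × R$335.23 = R$5,928,395.00.
Current sales = 52,440 × R$335.23 = R$17,579,461.20.
Margin of safety = R$17,579,461.20 − R$5,928,395.00 = R$11,651,066.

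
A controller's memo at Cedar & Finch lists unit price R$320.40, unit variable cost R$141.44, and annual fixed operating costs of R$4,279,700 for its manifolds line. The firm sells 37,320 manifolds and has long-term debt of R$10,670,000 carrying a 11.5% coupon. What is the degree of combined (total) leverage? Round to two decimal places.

Contribution at this volume is 37,320 × R$178.96 = R$6,678,787.20.
EBIT = R$6,678,787.20 − R$4,279,700 = R$2,399,087.20. Interest = R$1,227,050.00, so EBIT − I = R$1,172,037.20.
DCL = contribution ÷ (EBIT − I) = R$6,678,787.20 ÷ R$1,172,037.20 = 5.6984.

5.70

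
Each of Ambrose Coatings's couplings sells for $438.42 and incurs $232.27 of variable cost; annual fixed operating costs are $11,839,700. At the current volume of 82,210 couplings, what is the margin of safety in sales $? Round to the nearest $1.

$10,862,973

Unit CM = price − variable cost = $438.42 − $232.27 = $206.15. Break-even units = $11,839,700 ÷ $206.15 = 57,432.45; break-even revenue = 57,432.45 × $438.42 = $25,179,535.65.
Actual sales revenue = 82,210 × $438.42 = $36,042,508.20.
Margin of safety = $36,042,508.20 − $25,179,535.65 = $10,862,973.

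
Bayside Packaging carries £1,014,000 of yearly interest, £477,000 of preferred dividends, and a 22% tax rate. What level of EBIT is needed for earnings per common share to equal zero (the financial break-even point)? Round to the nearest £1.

£1,625,538

Preferred dividends are paid after tax, so their pre-tax equivalent is £477,000 ÷ (1 − 0.22) = £611,538.46.
EPS = 0 when EBIT covers interest plus the pre-tax preferred burden: £1,014,000 + £611,538.46 = £1,625,538.46.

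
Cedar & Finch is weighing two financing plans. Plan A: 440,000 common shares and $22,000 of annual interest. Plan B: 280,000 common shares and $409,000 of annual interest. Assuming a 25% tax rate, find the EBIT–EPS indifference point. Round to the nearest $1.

Set EPS_A = EPS_B: (EBIT − $22,000)(1 − 0.25) ÷ 440,000 = (EBIT − $409,000)(1 − 0.25) ÷ 280,000.
Cancelling (1 − t) and cross-multiplying: 280,000·(EBIT − 22,000) = 440,000·(EBIT − 409,000).
EBIT × (440,000 − 280,000) = 409,000 × 440,000 − 22,000 × 280,000 = 173,800,000,000, so EBIT = 173,800,000,000 ÷ 160,000 = 1,086,250.00.

$1,086,250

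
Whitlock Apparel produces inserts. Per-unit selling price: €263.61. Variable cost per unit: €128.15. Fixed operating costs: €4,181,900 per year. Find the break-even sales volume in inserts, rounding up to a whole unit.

Unit CM = price − variable cost = €263.61 − €128.15 = €135.46.
Break-even volume = fixed costs ÷ CM per unit = €4,181,900 ÷ €135.46 = 30,871.84, so 30,872 inserts.

30,872 inserts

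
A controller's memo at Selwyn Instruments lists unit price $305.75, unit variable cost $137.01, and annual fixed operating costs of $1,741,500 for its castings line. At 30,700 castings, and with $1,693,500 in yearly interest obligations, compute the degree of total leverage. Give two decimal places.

At 30,700 units, contribution = 30,700 × $168.74 = $5,180,318.00.
EBIT = $5,180,318.00 − $1,741,500 = $3,438,818.00. Interest = $1,693,500.00.
DOL = $5,180,318.00 ÷ $3,438,818.00 = 1.5064; DFL = $3,438,818.00 ÷ $1,745,318.00 = 1.9703.
DCL = DOL × DFL = 1.5064 × 1.9703 = 2.9681.

2.97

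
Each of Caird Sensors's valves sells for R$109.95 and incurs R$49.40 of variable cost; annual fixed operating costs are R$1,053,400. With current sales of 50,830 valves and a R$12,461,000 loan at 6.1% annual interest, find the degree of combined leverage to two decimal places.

2.43

At 50,830 units, contribution = 50,830 × R$60.55 = R$3,077,756.50.
Operating income = contribution − fixed costs = R$3,077,756.50 − R$1,053,400 = R$2,024,356.50. Interest = R$760,121.00.
DOL = R$3,077,756.50 ÷ R$2,024,356.50 = 1.5204; DFL = R$2,024,356.50 ÷ R$1,264,235.50 = 1.6012.
Combined leverage = 1.5204 × 1.6012 = 2.4345.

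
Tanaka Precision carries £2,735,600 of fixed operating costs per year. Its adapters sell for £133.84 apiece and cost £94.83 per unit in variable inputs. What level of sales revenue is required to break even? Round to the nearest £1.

£9,385,611

Contribution margin per unit = £133.84 − £94.83 = £39.01, a CM ratio of £39.01 ÷ £133.84 = 0.2915.
Break-even sales = FC ÷ CM ratio = £2,735,600 × £133.84 / £39.01 = £9,385,611.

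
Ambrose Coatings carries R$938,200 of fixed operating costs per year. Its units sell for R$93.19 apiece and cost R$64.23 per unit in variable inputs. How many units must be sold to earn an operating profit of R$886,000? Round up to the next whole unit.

Each unit contributes R$93.19 − R$64.23 = R$28.96.
Units = (FC + target) / CM = (R$938,200 + R$886,000) / R$28.96 = 62,990.33, so 62,991 units.

62,991 units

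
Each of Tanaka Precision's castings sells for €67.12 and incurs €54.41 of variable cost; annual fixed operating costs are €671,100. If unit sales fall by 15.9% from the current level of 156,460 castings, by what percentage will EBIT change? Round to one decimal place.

At 156,460 units, contribution = 156,460 × €12.71 = €1,988,606.60.
Operating income = contribution − fixed costs = €1,988,606.60 − €671,100 = €1,317,506.60.
DOL = contribution ÷ EBIT = €1,988,606.60 ÷ €1,317,506.60 = 1.5094.
So EBIT moves 1.5094 × (-15.9%) = -24.0%.

-24.0%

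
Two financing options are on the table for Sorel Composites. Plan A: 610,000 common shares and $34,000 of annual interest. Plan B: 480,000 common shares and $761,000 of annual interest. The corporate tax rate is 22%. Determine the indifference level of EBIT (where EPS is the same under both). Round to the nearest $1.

Set EPS_A = EPS_B: (EBIT − $34,000)(1 − 0.22) ÷ 610,000 = (EBIT − $761,000)(1 − 0.22) ÷ 480,000.
The (1 − t) factor cancels: (EBIT − 34,000) × 480,000 = (EBIT − 761,000) × 610,000.
EBIT × (610,000 − 480,000) = 761,000 × 610,000 − 34,000 × 480,000 = 447,890,000,000, so EBIT = 447,890,000,000 ÷ 130,000 = 3,445,307.69.

$3,445,308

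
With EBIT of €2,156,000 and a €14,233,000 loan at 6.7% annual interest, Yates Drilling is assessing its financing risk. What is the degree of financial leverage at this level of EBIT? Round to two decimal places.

1.79

Annual interest charges come to €953,611.00.
Degree of financial leverage = EBIT / (EBIT − interest) = €2,156,000 / €1,202,389.00 = 1.7931.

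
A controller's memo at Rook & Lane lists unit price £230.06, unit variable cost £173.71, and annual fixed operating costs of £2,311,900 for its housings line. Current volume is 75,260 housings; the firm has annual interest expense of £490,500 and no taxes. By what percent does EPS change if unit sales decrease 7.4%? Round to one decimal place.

Contribution at this volume is 75,260 × £56.35 = £4,240,901.00.
Operating income = contribution − fixed costs = £4,240,901.00 − £2,311,900 = £1,929,001.00.
Interest = £490,500.00, so EBIT − I = £1,438,501.00.
DCL = total CM / (EBIT − I) = £4,240,901.00 / £1,438,501.00 = 2.9481.
EPS therefore changes by 2.9481 × (-7.4%) = -21.8%.

-21.8%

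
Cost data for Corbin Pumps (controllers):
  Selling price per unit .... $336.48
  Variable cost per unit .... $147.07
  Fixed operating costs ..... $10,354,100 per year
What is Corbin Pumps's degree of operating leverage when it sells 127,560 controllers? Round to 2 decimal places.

Contribution at this volume is 127,560 × $189.41 = $24,161,139.60.
EBIT = $24,161,139.60 − $10,354,100 = $13,807,039.60.
So DOL = total CM / EBIT = $24,161,139.60 / $13,807,039.60 = 1.7499.

1.75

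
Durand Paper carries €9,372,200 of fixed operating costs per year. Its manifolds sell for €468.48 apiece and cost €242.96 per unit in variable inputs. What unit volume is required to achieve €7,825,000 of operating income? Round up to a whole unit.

Contribution margin per unit = €468.48 − €242.96 = €225.52.
Required volume = (fixed costs + target profit) ÷ CM = (€9,372,200 + €7,825,000) ÷ €225.52 = 76,255.76, so 76,256 manifolds.

76,256 manifolds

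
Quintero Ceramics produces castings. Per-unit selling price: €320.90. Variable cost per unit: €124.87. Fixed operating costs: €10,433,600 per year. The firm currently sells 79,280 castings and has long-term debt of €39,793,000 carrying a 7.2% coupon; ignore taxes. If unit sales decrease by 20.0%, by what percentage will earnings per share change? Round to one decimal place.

-138.6%

At 79,280 units, contribution = 79,280 × €196.03 = €15,541,258.40.
EBIT = €15,541,258.40 − €10,433,600 = €5,107,658.40.
Interest = €2,865,096.00, so EBIT − I = €2,242,562.40.
Degree of combined leverage = contribution ÷ (EBIT − I) = €15,541,258.40 ÷ €2,242,562.40 = 6.9301.
%ΔEPS = DCL × %ΔSales = 6.9301 × -20.0% = -138.6%.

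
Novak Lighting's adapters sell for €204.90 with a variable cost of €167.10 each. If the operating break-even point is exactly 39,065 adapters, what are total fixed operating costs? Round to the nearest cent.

€1,476,657.00

Unit CM = price − variable cost = €204.90 − €167.10 = €37.80.
Fixed costs = break-even units × CM = 39,065 × €37.80 = €1,476,657.00.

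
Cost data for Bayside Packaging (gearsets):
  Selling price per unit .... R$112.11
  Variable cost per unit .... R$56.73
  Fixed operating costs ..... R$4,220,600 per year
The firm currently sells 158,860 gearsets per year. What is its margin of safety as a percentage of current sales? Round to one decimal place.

52.0%

Unit CM = price − variable cost = R$112.11 − R$56.73 = R$55.38. Break-even units = R$4,220,600 ÷ R$55.38 = 76,211.63; break-even revenue = 76,211.63 × R$112.11 = R$8,544,085.70.
Actual sales revenue = 158,860 × R$112.11 = R$17,809,794.60.
Margin of safety = (R$17,809,794.60 − R$8,544,085.70) ÷ R$17,809,794.60 = 52.0%.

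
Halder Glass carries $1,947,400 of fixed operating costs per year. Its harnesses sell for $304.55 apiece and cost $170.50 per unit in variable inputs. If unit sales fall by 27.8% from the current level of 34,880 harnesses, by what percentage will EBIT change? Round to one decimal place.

-47.6%

At 34,880 units, contribution = 34,880 × $134.05 = $4,675,664.00.
EBIT = $4,675,664.00 − $1,947,400 = $2,728,264.00.
So DOL = total CM / EBIT = $4,675,664.00 / $2,728,264.00 = 1.7138.
Operating income changes by 1.7138 × -27.8% = -47.6%.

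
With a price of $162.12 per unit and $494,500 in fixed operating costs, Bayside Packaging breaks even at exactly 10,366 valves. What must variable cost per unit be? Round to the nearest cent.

$114.42

At break-even, FC = Q × (P − VC), so P − VC = $494,500 ÷ 10,366 = $47.7040.
Hence VC = price − CM = $162.12 − $47.7040 = $114.42.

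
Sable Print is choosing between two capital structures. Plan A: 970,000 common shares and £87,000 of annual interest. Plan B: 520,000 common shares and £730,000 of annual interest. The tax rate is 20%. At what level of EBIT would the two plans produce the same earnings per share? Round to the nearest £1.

Set EPS_A = EPS_B: (EBIT − £87,000)(1 − 0.20) ÷ 970,000 = (EBIT − £730,000)(1 − 0.20) ÷ 520,000.
Cancelling (1 − t) and cross-multiplying: 520,000·(EBIT − 87,000) = 970,000·(EBIT − 730,000).
EBIT × (970,000 − 520,000) = 730,000 × 970,000 − 87,000 × 520,000 = 662,860,000,000, so EBIT = 662,860,000,000 ÷ 450,000 = 1,473,022.22.

£1,473,022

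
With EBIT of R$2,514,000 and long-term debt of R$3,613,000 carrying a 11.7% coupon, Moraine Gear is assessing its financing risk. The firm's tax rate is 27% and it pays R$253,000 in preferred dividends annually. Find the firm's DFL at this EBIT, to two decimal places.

Interest = R$422,721.00.
Preferred dividends grossed up pre-tax: R$253,000 / (1 − 0.27) = R$346,575.34.
DFL = EBIT ÷ [EBIT − I − D_p/(1−t)] = R$2,514,000 ÷ [R$2,514,000 − R$422,721.00 − R$346,575.34] = R$2,514,000 ÷ R$1,744,703.66 = 1.4409.

1.44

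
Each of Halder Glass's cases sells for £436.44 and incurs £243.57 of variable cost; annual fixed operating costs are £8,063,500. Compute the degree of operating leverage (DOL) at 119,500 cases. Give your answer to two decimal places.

At 119,500 units, contribution = 119,500 × £192.87 = £23,047,965.00.
EBIT = £23,047,965.00 − £8,063,500 = £14,984,465.00.
So DOL = total CM / EBIT = £23,047,965.00 / £14,984,465.00 = 1.5381.

1.54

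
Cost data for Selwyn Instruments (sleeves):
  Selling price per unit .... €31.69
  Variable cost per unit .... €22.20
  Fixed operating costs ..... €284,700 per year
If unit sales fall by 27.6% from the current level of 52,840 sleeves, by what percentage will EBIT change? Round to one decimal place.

-63.9%

At 52,840 units, contribution = 52,840 × €9.49 = €501,451.60.
Operating income = contribution − fixed costs = €501,451.60 − €284,700 = €216,751.60.
DOL = contribution ÷ EBIT = €501,451.60 ÷ €216,751.60 = 2.3135.
%ΔEBIT = DOL × %ΔSales = 2.3135 × -27.6% = -63.9%.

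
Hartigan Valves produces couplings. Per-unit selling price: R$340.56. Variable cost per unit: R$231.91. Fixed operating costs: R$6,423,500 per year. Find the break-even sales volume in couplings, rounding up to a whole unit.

59,122 couplings

Contribution margin per unit = R$340.56 − R$231.91 = R$108.65.
Units to break even: R$6,423,500 ÷ R$108.65 = 59,121.03, rounded up to 59,122.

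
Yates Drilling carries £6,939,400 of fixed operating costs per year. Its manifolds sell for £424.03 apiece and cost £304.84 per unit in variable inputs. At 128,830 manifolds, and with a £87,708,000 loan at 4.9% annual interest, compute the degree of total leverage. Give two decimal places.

Total contribution margin = 128,830 × £119.19 = £15,355,247.70.
Subtracting fixed costs: EBIT = £15,355,247.70 − £6,939,400 = £8,415,847.70. Interest = £4,297,692.00, so EBIT − I = £4,118,155.70.
Degree of total leverage = total CM / (EBIT − interest) = £15,355,247.70 / £4,118,155.70 = 3.7287.

3.73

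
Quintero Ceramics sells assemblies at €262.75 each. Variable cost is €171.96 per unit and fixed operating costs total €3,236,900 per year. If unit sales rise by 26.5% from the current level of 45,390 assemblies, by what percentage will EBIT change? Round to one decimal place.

Contribution at this volume is 45,390 × €90.79 = €4,120,958.10.
Subtracting fixed costs: EBIT = €4,120,958.10 − €3,236,900 = €884,058.10.
DOL = contribution ÷ EBIT = €4,120,958.10 ÷ €884,058.10 = 4.6614.
Operating income changes by 4.6614 × +26.5% = +123.5%.

+123.5%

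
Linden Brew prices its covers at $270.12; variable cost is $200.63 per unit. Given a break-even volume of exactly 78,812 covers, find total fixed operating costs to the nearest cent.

$5,476,645.88

Contribution margin per unit = $270.12 − $200.63 = $69.49.
Since BE = FC / CM, FC = 78,812 × $69.49 = $5,476,645.88.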